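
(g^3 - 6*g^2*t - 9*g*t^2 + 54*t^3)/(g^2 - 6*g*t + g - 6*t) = (g^2 - 9*t^2)/(g + 1)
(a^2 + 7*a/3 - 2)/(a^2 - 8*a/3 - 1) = (-3*a^2 - 7*a + 6)/(-3*a^2 + 8*a + 3)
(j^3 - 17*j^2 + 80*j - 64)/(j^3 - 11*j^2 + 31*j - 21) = (j^2 - 16*j + 64)/(j^2 - 10*j + 21)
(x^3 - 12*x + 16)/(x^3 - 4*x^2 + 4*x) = (x + 4)/x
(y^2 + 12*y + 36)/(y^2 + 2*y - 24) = (y + 6)/(y - 4)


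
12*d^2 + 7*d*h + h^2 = (3*d + h)*(4*d + h)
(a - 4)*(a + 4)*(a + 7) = a^3 + 7*a^2 - 16*a - 112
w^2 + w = w*(w + 1)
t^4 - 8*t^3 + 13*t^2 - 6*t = t*(t - 6)*(t - 1)^2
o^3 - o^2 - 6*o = o*(o - 3)*(o + 2)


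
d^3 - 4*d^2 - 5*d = d*(d - 5)*(d + 1)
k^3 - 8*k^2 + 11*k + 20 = (k - 5)*(k - 4)*(k + 1)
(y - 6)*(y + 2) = y^2 - 4*y - 12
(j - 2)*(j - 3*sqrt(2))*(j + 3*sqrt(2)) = j^3 - 2*j^2 - 18*j + 36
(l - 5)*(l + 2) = l^2 - 3*l - 10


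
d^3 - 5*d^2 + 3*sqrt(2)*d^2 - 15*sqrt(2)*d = d*(d - 5)*(d + 3*sqrt(2))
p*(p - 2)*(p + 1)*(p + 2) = p^4 + p^3 - 4*p^2 - 4*p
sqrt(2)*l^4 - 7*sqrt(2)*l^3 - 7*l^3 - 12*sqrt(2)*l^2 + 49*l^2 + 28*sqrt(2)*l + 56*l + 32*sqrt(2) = (l - 8)*(l + 1)*(l - 4*sqrt(2))*(sqrt(2)*l + 1)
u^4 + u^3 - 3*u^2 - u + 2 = (u - 1)^2*(u + 1)*(u + 2)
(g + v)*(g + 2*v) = g^2 + 3*g*v + 2*v^2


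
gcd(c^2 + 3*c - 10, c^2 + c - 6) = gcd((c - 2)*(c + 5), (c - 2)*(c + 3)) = c - 2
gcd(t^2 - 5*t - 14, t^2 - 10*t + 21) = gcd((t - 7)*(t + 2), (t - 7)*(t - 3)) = t - 7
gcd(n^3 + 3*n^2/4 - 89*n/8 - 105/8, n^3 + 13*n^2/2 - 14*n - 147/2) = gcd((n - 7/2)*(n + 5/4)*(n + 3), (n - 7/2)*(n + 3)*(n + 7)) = n^2 - n/2 - 21/2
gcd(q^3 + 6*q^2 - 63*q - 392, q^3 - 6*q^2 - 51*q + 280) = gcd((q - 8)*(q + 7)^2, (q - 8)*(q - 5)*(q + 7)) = q^2 - q - 56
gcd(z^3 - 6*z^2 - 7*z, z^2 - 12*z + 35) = z - 7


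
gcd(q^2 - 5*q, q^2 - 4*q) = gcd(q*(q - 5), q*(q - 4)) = q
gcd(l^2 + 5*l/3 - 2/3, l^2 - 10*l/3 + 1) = l - 1/3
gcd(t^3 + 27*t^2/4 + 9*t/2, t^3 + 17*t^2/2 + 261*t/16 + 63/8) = t^2 + 27*t/4 + 9/2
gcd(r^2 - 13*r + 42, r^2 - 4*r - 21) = r - 7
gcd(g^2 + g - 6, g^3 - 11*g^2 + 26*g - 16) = g - 2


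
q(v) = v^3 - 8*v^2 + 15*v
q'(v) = 3*v^2 - 16*v + 15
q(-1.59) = -48.09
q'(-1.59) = 48.02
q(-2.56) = -107.61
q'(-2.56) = 75.62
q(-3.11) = -154.11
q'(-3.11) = 93.78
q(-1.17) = -30.10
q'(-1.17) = 37.83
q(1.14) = 8.18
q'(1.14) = 0.66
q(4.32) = -3.88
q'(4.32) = 1.87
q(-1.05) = -25.73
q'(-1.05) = 35.11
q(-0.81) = -17.93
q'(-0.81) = 29.93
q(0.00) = 0.00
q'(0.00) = 15.00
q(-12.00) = -3060.00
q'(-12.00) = 639.00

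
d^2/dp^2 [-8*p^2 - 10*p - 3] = -16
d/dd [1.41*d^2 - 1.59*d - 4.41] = 2.82*d - 1.59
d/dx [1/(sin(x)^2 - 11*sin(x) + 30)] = (11 - 2*sin(x))*cos(x)/(sin(x)^2 - 11*sin(x) + 30)^2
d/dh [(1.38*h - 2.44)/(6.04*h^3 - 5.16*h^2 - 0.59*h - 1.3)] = (-16.6704*h^3 + 51.3336*h^2 - 25.1808*h - 3.2336)/(36.4816*h^6 - 62.3328*h^5 + 19.4984*h^4 - 9.6152*h^3 + 13.7641*h^2 + 1.534*h + 1.69)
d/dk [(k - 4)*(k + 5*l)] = 2*k + 5*l - 4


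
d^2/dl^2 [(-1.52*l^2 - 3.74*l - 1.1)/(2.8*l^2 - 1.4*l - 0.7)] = (1.4210854715202e-14*l^4 - 70.56*l^3 - 69.6192*l^2 - 18.1104*l - 2.7832)/(21.952*l^6 - 32.928*l^5 + 13.72*l^3 - 2.058*l - 0.343)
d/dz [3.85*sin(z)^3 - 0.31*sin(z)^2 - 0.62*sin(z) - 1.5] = (11.55*sin(z)^2 - 0.62*sin(z) - 0.62)*cos(z)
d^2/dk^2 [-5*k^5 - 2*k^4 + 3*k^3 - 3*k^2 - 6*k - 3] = -100*k^3 - 24*k^2 + 18*k - 6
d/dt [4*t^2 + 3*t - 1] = 8*t + 3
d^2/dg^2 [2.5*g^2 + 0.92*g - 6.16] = 5.00000000000000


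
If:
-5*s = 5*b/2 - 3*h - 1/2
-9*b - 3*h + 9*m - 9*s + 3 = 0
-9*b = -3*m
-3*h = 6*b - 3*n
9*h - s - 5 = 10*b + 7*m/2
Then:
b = 6/5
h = 97/28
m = 18/5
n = 821/140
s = 221/140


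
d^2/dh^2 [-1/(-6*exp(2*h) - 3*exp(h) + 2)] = 3*(6*(4*exp(h) + 1)^2*exp(h) - (8*exp(h) + 1)*(6*exp(2*h) + 3*exp(h) - 2))*exp(h)/(6*exp(2*h) + 3*exp(h) - 2)^3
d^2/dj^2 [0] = 0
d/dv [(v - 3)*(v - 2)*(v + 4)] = 3*v^2 - 2*v - 14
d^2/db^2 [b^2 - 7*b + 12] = 2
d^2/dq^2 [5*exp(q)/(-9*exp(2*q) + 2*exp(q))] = (-405*exp(q) - 90)*exp(q)/(729*exp(3*q) - 486*exp(2*q) + 108*exp(q) - 8)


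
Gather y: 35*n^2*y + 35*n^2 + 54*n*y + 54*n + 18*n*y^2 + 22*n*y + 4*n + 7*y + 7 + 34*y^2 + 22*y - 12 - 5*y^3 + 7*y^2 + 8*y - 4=35*n^2 + 58*n - 5*y^3 + y^2*(18*n + 41) + y*(35*n^2 + 76*n + 37) - 9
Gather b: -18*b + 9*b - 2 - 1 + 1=-9*b - 2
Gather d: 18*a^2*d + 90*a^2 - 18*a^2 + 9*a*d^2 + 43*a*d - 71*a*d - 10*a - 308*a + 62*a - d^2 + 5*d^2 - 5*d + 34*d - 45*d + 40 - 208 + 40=72*a^2 - 256*a + d^2*(9*a + 4) + d*(18*a^2 - 28*a - 16) - 128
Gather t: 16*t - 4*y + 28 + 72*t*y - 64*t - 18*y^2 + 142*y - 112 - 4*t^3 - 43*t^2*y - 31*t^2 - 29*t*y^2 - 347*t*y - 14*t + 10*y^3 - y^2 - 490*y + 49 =-4*t^3 + t^2*(-43*y - 31) + t*(-29*y^2 - 275*y - 62) + 10*y^3 - 19*y^2 - 352*y - 35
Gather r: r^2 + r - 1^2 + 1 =r^2 + r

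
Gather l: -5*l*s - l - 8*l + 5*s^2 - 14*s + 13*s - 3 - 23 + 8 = l*(-5*s - 9) + 5*s^2 - s - 18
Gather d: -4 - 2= -6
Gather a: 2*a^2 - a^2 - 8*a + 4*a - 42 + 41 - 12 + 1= a^2 - 4*a - 12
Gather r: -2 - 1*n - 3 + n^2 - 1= n^2 - n - 6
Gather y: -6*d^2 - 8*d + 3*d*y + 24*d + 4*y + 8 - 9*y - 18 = -6*d^2 + 16*d + y*(3*d - 5) - 10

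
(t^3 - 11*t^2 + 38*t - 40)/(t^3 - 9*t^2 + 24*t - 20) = (t - 4)/(t - 2)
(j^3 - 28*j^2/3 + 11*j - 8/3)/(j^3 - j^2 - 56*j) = (3*j^2 - 4*j + 1)/(3*j*(j + 7))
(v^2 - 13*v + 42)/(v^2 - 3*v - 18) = (v - 7)/(v + 3)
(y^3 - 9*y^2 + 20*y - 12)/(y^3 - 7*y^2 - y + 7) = (y^2 - 8*y + 12)/(y^2 - 6*y - 7)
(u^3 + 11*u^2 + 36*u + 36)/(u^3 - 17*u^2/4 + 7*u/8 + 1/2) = 8*(u^3 + 11*u^2 + 36*u + 36)/(8*u^3 - 34*u^2 + 7*u + 4)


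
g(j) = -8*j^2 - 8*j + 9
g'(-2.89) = 38.24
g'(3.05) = -56.80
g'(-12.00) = 184.00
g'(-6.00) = 88.00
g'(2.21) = -43.36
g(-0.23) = 10.42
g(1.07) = -8.72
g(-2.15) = -10.78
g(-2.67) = -26.67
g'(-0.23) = -4.32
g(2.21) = -47.75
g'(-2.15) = 26.40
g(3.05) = -89.82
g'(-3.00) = 40.00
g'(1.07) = -25.12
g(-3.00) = -39.00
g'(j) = -16*j - 8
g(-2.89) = -34.70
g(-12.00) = -1047.00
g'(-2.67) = 34.72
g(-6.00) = -231.00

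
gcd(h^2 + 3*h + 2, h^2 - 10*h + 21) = 1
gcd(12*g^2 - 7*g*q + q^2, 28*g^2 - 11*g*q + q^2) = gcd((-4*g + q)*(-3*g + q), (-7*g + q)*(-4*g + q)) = -4*g + q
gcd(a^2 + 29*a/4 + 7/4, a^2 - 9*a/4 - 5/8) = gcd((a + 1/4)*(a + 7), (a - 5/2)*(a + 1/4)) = a + 1/4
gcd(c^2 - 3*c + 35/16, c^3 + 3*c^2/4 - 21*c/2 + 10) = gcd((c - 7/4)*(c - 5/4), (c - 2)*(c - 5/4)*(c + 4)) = c - 5/4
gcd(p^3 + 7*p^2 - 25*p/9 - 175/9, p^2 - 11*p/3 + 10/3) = p - 5/3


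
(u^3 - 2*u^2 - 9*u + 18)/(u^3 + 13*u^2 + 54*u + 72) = (u^2 - 5*u + 6)/(u^2 + 10*u + 24)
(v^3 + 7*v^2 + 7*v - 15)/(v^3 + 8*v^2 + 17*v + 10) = (v^2 + 2*v - 3)/(v^2 + 3*v + 2)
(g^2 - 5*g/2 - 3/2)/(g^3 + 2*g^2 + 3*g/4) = 2*(g - 3)/(g*(2*g + 3))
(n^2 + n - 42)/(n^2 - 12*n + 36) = (n + 7)/(n - 6)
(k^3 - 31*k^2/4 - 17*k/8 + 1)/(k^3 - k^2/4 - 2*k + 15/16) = 2*(8*k^3 - 62*k^2 - 17*k + 8)/(16*k^3 - 4*k^2 - 32*k + 15)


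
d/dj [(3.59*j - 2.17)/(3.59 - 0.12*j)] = (1.515324*j - 45.333443)/(0.12*j - 3.59)^3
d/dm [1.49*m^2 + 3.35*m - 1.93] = 2.98*m + 3.35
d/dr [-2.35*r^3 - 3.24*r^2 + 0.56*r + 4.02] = -7.05*r^2 - 6.48*r + 0.56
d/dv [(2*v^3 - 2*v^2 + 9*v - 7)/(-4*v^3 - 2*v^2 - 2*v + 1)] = (-12*v^4 + 64*v^3 - 56*v^2 - 32*v - 5)/(16*v^6 + 16*v^5 + 20*v^4 - 4*v + 1)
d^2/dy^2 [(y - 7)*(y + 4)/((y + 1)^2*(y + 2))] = 2*(y^4 - 11*y^3 - 198*y^2 - 556*y - 442)/(y^7 + 10*y^6 + 42*y^5 + 96*y^4 + 129*y^3 + 102*y^2 + 44*y + 8)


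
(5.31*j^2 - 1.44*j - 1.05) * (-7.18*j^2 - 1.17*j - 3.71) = -38.1258*j^4 + 4.1265*j^3 - 10.4763*j^2 + 6.5709*j + 3.8955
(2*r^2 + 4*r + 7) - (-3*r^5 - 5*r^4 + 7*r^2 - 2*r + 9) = 3*r^5 + 5*r^4 - 5*r^2 + 6*r - 2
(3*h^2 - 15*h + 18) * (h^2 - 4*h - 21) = 3*h^4 - 27*h^3 + 15*h^2 + 243*h - 378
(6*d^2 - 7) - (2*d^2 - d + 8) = 4*d^2 + d - 15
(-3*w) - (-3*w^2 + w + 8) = 3*w^2 - 4*w - 8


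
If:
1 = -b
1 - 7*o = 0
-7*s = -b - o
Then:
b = -1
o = 1/7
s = -6/49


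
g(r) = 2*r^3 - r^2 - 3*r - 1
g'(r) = 6*r^2 - 2*r - 3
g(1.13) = -2.78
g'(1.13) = 2.40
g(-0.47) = -0.02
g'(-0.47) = -0.73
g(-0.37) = -0.13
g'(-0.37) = -1.44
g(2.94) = 32.36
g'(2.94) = 42.98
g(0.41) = -2.26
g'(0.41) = -2.81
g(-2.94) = -51.65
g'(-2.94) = 54.74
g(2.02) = 5.34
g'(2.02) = 17.44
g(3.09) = 39.19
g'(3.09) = 48.11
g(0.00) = -1.00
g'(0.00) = -3.00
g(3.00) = 35.00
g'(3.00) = 45.00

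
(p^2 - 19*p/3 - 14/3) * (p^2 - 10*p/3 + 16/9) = p^4 - 29*p^3/3 + 164*p^2/9 + 116*p/27 - 224/27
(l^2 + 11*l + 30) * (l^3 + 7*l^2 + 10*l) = l^5 + 18*l^4 + 117*l^3 + 320*l^2 + 300*l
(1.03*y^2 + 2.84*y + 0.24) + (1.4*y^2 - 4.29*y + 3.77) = 2.43*y^2 - 1.45*y + 4.01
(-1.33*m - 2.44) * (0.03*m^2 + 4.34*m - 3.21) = -0.0399*m^3 - 5.8454*m^2 - 6.3203*m + 7.8324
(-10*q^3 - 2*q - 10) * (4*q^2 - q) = -40*q^5 + 10*q^4 - 8*q^3 - 38*q^2 + 10*q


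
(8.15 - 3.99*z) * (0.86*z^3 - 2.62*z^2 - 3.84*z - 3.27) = -3.4314*z^4 + 17.4628*z^3 - 6.0314*z^2 - 18.2487*z - 26.6505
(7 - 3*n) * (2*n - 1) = -6*n^2 + 17*n - 7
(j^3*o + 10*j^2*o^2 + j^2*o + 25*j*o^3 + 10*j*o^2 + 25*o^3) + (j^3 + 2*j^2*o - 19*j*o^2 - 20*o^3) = j^3*o + j^3 + 10*j^2*o^2 + 3*j^2*o + 25*j*o^3 - 9*j*o^2 + 5*o^3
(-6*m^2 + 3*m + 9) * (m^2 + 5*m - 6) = -6*m^4 - 27*m^3 + 60*m^2 + 27*m - 54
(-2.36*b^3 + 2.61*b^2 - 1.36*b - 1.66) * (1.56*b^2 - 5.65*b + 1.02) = -3.6816*b^5 + 17.4056*b^4 - 19.2753*b^3 + 7.7566*b^2 + 7.9918*b - 1.6932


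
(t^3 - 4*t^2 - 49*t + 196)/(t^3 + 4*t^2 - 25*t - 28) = (t - 7)/(t + 1)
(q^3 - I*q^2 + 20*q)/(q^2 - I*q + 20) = q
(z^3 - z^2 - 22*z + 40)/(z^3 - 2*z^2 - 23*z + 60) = (z - 2)/(z - 3)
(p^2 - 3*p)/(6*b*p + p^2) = (p - 3)/(6*b + p)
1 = 1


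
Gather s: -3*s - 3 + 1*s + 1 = -2*s - 2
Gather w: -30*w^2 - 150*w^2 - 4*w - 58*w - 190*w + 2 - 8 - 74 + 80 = -180*w^2 - 252*w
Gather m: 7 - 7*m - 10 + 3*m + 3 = -4*m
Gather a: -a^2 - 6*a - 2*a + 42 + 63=-a^2 - 8*a + 105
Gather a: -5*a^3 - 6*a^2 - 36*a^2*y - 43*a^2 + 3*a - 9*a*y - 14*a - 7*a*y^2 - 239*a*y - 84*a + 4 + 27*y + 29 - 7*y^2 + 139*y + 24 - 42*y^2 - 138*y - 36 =-5*a^3 + a^2*(-36*y - 49) + a*(-7*y^2 - 248*y - 95) - 49*y^2 + 28*y + 21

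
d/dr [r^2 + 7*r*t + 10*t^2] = 2*r + 7*t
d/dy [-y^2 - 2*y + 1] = -2*y - 2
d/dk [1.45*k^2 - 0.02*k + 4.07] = 2.9*k - 0.02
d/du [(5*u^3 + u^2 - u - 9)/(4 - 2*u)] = (-10*u^3 + 29*u^2 + 4*u - 11)/(2*(u^2 - 4*u + 4))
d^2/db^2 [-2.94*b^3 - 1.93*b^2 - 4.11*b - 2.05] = -17.64*b - 3.86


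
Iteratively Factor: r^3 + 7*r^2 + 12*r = (r + 3)*(r^2 + 4*r) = (r + 3)*(r + 4)*(r)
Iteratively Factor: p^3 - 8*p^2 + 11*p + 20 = (p - 4)*(p^2 - 4*p - 5) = (p - 5)*(p - 4)*(p + 1)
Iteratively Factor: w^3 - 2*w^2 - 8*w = (w)*(w^2 - 2*w - 8) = w*(w + 2)*(w - 4)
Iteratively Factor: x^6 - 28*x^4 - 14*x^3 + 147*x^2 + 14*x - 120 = (x - 1)*(x^5 + x^4 - 27*x^3 - 41*x^2 + 106*x + 120) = (x - 1)*(x + 4)*(x^4 - 3*x^3 - 15*x^2 + 19*x + 30) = (x - 5)*(x - 1)*(x + 4)*(x^3 + 2*x^2 - 5*x - 6) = (x - 5)*(x - 1)*(x + 3)*(x + 4)*(x^2 - x - 2) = (x - 5)*(x - 2)*(x - 1)*(x + 3)*(x + 4)*(x + 1)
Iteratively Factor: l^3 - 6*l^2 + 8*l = (l)*(l^2 - 6*l + 8) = l*(l - 2)*(l - 4)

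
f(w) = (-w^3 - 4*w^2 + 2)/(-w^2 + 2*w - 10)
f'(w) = (2*w - 2)*(-w^3 - 4*w^2 + 2)/(-w^2 + 2*w - 10)^2 + (-3*w^2 - 8*w)/(-w^2 + 2*w - 10)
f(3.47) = 5.82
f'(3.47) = 2.33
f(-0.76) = -0.01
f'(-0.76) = -0.36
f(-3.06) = 0.27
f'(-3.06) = 0.23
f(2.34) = 3.03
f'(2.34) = 2.50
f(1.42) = 0.97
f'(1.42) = 1.81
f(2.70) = 3.94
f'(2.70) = 2.53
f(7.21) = 12.21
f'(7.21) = 1.30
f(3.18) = 5.13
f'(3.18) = 2.43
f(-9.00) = -3.73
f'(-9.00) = 0.88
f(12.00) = 17.71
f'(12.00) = 1.06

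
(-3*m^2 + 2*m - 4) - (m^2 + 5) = -4*m^2 + 2*m - 9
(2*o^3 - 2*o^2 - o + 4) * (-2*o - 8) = -4*o^4 - 12*o^3 + 18*o^2 - 32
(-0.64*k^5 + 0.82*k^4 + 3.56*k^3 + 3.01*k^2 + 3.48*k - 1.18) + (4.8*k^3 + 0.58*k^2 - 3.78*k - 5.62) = -0.64*k^5 + 0.82*k^4 + 8.36*k^3 + 3.59*k^2 - 0.3*k - 6.8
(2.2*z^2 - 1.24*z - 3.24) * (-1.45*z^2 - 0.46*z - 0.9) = -3.19*z^4 + 0.786*z^3 + 3.2884*z^2 + 2.6064*z + 2.916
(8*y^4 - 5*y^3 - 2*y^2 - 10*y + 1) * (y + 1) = 8*y^5 + 3*y^4 - 7*y^3 - 12*y^2 - 9*y + 1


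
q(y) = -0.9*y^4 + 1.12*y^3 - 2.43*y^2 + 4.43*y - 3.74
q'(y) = -3.6*y^3 + 3.36*y^2 - 4.86*y + 4.43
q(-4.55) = -565.44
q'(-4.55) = 435.21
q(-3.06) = -151.05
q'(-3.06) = 153.91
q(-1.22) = -16.79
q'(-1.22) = 21.90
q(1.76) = -6.00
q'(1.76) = -13.34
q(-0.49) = -6.68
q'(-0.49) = 8.04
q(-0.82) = -10.03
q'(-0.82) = 12.66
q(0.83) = -1.52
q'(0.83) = 0.65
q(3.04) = -58.13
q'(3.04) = -80.43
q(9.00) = -5249.12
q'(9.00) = -2391.55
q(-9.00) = -6961.82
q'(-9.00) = 2944.73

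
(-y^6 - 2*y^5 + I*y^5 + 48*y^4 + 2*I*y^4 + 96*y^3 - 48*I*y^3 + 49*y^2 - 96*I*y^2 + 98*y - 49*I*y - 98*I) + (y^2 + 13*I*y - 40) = -y^6 - 2*y^5 + I*y^5 + 48*y^4 + 2*I*y^4 + 96*y^3 - 48*I*y^3 + 50*y^2 - 96*I*y^2 + 98*y - 36*I*y - 40 - 98*I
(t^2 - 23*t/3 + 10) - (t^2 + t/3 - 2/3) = 32/3 - 8*t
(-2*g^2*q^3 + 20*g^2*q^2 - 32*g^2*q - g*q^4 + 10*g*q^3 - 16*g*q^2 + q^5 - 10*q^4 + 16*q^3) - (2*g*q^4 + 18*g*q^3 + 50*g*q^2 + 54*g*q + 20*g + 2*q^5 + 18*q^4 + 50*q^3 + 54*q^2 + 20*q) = -2*g^2*q^3 + 20*g^2*q^2 - 32*g^2*q - 3*g*q^4 - 8*g*q^3 - 66*g*q^2 - 54*g*q - 20*g - q^5 - 28*q^4 - 34*q^3 - 54*q^2 - 20*q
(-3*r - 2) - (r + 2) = -4*r - 4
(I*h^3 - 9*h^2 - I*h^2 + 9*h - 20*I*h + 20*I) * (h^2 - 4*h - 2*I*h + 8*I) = I*h^5 - 7*h^4 - 5*I*h^4 + 35*h^3 + 2*I*h^3 - 68*h^2 + 10*I*h^2 + 200*h - 8*I*h - 160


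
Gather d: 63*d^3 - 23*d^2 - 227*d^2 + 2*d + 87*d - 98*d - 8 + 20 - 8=63*d^3 - 250*d^2 - 9*d + 4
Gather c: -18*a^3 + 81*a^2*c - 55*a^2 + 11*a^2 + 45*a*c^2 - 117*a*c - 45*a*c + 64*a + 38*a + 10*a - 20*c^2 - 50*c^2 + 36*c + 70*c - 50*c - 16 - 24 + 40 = -18*a^3 - 44*a^2 + 112*a + c^2*(45*a - 70) + c*(81*a^2 - 162*a + 56)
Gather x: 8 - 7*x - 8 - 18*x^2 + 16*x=-18*x^2 + 9*x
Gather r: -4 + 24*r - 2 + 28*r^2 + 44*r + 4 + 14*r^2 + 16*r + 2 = 42*r^2 + 84*r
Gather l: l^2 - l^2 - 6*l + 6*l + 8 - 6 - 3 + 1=0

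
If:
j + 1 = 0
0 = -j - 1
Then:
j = -1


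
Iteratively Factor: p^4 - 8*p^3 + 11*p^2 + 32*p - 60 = (p - 3)*(p^3 - 5*p^2 - 4*p + 20) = (p - 3)*(p - 2)*(p^2 - 3*p - 10) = (p - 3)*(p - 2)*(p + 2)*(p - 5)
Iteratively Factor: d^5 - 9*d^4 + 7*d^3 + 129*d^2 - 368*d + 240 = (d - 4)*(d^4 - 5*d^3 - 13*d^2 + 77*d - 60) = (d - 4)*(d - 3)*(d^3 - 2*d^2 - 19*d + 20) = (d - 4)*(d - 3)*(d - 1)*(d^2 - d - 20) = (d - 5)*(d - 4)*(d - 3)*(d - 1)*(d + 4)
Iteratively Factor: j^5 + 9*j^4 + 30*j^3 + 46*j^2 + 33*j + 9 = (j + 1)*(j^4 + 8*j^3 + 22*j^2 + 24*j + 9) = (j + 1)*(j + 3)*(j^3 + 5*j^2 + 7*j + 3) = (j + 1)*(j + 3)^2*(j^2 + 2*j + 1) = (j + 1)^2*(j + 3)^2*(j + 1)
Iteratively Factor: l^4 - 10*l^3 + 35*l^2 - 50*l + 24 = (l - 1)*(l^3 - 9*l^2 + 26*l - 24) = (l - 2)*(l - 1)*(l^2 - 7*l + 12) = (l - 3)*(l - 2)*(l - 1)*(l - 4)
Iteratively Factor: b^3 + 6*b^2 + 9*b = (b + 3)*(b^2 + 3*b) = b*(b + 3)*(b + 3)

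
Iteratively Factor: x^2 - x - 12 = (x - 4)*(x + 3)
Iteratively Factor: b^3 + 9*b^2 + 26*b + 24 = (b + 2)*(b^2 + 7*b + 12) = (b + 2)*(b + 3)*(b + 4)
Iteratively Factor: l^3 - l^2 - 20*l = (l + 4)*(l^2 - 5*l) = (l - 5)*(l + 4)*(l)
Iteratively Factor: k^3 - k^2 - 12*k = (k)*(k^2 - k - 12) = k*(k - 4)*(k + 3)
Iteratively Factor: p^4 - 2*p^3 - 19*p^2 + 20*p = (p + 4)*(p^3 - 6*p^2 + 5*p) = (p - 1)*(p + 4)*(p^2 - 5*p) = (p - 5)*(p - 1)*(p + 4)*(p)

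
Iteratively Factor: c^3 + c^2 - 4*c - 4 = (c + 1)*(c^2 - 4) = (c + 1)*(c + 2)*(c - 2)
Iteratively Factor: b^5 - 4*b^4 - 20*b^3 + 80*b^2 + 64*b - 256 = (b + 2)*(b^4 - 6*b^3 - 8*b^2 + 96*b - 128) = (b - 4)*(b + 2)*(b^3 - 2*b^2 - 16*b + 32) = (b - 4)*(b + 2)*(b + 4)*(b^2 - 6*b + 8) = (b - 4)*(b - 2)*(b + 2)*(b + 4)*(b - 4)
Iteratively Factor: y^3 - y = (y)*(y^2 - 1) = y*(y + 1)*(y - 1)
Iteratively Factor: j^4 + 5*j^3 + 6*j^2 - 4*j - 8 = (j - 1)*(j^3 + 6*j^2 + 12*j + 8) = (j - 1)*(j + 2)*(j^2 + 4*j + 4) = (j - 1)*(j + 2)^2*(j + 2)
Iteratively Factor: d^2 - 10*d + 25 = (d - 5)*(d - 5)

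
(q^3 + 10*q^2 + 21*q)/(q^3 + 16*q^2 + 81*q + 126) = q/(q + 6)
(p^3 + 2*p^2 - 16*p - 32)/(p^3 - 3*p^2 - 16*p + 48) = (p + 2)/(p - 3)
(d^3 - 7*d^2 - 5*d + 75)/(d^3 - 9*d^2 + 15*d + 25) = (d + 3)/(d + 1)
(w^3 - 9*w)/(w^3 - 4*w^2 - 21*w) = (w - 3)/(w - 7)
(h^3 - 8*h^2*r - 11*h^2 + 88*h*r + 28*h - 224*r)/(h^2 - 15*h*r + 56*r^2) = (-h^2 + 11*h - 28)/(-h + 7*r)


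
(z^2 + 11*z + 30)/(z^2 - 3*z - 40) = (z + 6)/(z - 8)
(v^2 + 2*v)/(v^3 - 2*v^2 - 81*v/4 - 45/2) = 4*v*(v + 2)/(4*v^3 - 8*v^2 - 81*v - 90)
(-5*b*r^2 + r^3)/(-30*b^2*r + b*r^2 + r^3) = r/(6*b + r)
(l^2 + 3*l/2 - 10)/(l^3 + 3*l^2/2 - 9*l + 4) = (2*l - 5)/(2*l^2 - 5*l + 2)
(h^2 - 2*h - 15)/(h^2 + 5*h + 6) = (h - 5)/(h + 2)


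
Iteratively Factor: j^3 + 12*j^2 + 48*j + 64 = (j + 4)*(j^2 + 8*j + 16) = (j + 4)^2*(j + 4)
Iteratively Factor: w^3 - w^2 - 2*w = (w)*(w^2 - w - 2) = w*(w + 1)*(w - 2)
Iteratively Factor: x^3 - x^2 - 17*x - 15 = (x - 5)*(x^2 + 4*x + 3) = (x - 5)*(x + 1)*(x + 3)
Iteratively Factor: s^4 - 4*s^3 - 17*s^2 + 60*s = (s)*(s^3 - 4*s^2 - 17*s + 60) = s*(s - 5)*(s^2 + s - 12) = s*(s - 5)*(s - 3)*(s + 4)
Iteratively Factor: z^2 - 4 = (z + 2)*(z - 2)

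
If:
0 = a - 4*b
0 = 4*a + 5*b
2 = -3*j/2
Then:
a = 0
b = 0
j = -4/3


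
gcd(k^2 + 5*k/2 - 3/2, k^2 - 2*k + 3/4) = k - 1/2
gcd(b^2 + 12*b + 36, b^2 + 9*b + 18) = b + 6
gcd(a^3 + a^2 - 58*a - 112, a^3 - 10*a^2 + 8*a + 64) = a^2 - 6*a - 16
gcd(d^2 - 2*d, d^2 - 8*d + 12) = d - 2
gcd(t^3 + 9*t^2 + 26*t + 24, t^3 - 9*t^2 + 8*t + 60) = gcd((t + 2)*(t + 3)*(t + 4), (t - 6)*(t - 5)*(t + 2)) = t + 2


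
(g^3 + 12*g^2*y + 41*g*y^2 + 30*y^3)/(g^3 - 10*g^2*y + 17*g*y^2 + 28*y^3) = (g^2 + 11*g*y + 30*y^2)/(g^2 - 11*g*y + 28*y^2)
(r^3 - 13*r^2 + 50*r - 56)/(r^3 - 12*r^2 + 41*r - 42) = (r - 4)/(r - 3)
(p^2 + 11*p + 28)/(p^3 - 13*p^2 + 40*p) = (p^2 + 11*p + 28)/(p*(p^2 - 13*p + 40))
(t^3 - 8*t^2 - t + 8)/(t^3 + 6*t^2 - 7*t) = (t^2 - 7*t - 8)/(t*(t + 7))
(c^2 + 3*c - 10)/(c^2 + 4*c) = (c^2 + 3*c - 10)/(c*(c + 4))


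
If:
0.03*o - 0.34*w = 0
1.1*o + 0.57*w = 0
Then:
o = 0.00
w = 0.00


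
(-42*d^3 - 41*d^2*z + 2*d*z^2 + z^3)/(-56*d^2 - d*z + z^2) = (-6*d^2 - 5*d*z + z^2)/(-8*d + z)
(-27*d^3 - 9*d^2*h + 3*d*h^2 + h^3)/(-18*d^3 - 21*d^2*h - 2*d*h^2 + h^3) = (9*d^2 - h^2)/(6*d^2 + 5*d*h - h^2)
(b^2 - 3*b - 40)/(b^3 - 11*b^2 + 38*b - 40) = (b^2 - 3*b - 40)/(b^3 - 11*b^2 + 38*b - 40)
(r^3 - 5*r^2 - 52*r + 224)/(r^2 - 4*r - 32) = (r^2 + 3*r - 28)/(r + 4)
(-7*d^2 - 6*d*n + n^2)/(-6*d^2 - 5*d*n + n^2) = (7*d - n)/(6*d - n)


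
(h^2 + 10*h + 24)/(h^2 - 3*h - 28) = (h + 6)/(h - 7)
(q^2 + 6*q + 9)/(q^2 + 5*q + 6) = (q + 3)/(q + 2)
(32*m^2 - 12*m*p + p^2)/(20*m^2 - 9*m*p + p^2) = (-8*m + p)/(-5*m + p)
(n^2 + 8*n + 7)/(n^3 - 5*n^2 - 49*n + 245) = (n + 1)/(n^2 - 12*n + 35)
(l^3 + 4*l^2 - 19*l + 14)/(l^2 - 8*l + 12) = (l^2 + 6*l - 7)/(l - 6)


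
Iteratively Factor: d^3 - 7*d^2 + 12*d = (d - 3)*(d^2 - 4*d) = (d - 4)*(d - 3)*(d)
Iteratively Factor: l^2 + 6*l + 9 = (l + 3)*(l + 3)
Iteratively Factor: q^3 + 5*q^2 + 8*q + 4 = (q + 1)*(q^2 + 4*q + 4) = (q + 1)*(q + 2)*(q + 2)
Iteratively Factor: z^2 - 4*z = (z - 4)*(z)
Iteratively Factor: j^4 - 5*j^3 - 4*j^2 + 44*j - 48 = (j - 2)*(j^3 - 3*j^2 - 10*j + 24) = (j - 2)*(j + 3)*(j^2 - 6*j + 8) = (j - 4)*(j - 2)*(j + 3)*(j - 2)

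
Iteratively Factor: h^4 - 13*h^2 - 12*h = (h)*(h^3 - 13*h - 12) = h*(h + 1)*(h^2 - h - 12) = h*(h - 4)*(h + 1)*(h + 3)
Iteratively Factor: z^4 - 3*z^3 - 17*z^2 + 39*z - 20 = (z - 5)*(z^3 + 2*z^2 - 7*z + 4) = (z - 5)*(z - 1)*(z^2 + 3*z - 4) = (z - 5)*(z - 1)*(z + 4)*(z - 1)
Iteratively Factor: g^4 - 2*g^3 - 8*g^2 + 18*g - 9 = (g - 3)*(g^3 + g^2 - 5*g + 3) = (g - 3)*(g - 1)*(g^2 + 2*g - 3) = (g - 3)*(g - 1)*(g + 3)*(g - 1)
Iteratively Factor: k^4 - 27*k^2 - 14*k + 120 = (k - 2)*(k^3 + 2*k^2 - 23*k - 60) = (k - 2)*(k + 3)*(k^2 - k - 20) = (k - 5)*(k - 2)*(k + 3)*(k + 4)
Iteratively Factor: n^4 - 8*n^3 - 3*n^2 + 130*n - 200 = (n + 4)*(n^3 - 12*n^2 + 45*n - 50) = (n - 5)*(n + 4)*(n^2 - 7*n + 10) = (n - 5)^2*(n + 4)*(n - 2)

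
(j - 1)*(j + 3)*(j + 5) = j^3 + 7*j^2 + 7*j - 15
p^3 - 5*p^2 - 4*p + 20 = (p - 5)*(p - 2)*(p + 2)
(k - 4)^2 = k^2 - 8*k + 16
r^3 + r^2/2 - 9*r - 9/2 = (r - 3)*(r + 1/2)*(r + 3)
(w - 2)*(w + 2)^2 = w^3 + 2*w^2 - 4*w - 8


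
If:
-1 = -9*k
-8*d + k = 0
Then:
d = 1/72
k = 1/9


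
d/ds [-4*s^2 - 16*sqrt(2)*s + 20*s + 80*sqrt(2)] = -8*s - 16*sqrt(2) + 20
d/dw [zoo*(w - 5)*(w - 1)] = zoo*(w - 3)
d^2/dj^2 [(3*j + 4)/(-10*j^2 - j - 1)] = 2*(-(3*j + 4)*(20*j + 1)^2 + (90*j + 43)*(10*j^2 + j + 1))/(10*j^2 + j + 1)^3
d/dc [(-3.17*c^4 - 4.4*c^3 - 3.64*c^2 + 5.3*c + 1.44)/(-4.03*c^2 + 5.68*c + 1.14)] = (25.5502*c^5 - 36.2848*c^4 - 64.4392*c^3 - 14.3642*c^2 + 3.3072*c - 2.1372)/(16.2409*c^4 - 45.7808*c^3 + 23.074*c^2 + 12.9504*c + 1.2996)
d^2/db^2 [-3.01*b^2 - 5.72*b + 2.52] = -6.02000000000000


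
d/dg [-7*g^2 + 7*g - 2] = 7 - 14*g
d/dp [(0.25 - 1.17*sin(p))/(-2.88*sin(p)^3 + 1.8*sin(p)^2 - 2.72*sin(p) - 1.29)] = (-6.7392*sin(p)^3 + 4.266*sin(p)^2 - 0.9*sin(p) + 2.1893)*cos(p)/(8.2944*sin(p)^6 - 10.368*sin(p)^5 + 18.9072*sin(p)^4 - 2.3616*sin(p)^3 + 2.7544*sin(p)^2 + 7.0176*sin(p) + 1.6641)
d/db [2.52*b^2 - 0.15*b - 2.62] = 5.04*b - 0.15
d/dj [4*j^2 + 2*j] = 8*j + 2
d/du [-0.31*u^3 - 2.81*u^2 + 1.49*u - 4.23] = -0.93*u^2 - 5.62*u + 1.49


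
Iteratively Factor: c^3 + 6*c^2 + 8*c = (c + 4)*(c^2 + 2*c) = c*(c + 4)*(c + 2)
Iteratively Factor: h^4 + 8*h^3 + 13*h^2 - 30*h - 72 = (h - 2)*(h^3 + 10*h^2 + 33*h + 36) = (h - 2)*(h + 4)*(h^2 + 6*h + 9) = (h - 2)*(h + 3)*(h + 4)*(h + 3)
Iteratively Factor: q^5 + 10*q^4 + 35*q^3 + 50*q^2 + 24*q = (q + 4)*(q^4 + 6*q^3 + 11*q^2 + 6*q) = (q + 3)*(q + 4)*(q^3 + 3*q^2 + 2*q) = q*(q + 3)*(q + 4)*(q^2 + 3*q + 2) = q*(q + 1)*(q + 3)*(q + 4)*(q + 2)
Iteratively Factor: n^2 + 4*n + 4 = (n + 2)*(n + 2)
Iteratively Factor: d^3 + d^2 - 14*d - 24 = (d + 3)*(d^2 - 2*d - 8) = (d - 4)*(d + 3)*(d + 2)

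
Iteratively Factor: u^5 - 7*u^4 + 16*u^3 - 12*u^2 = (u)*(u^4 - 7*u^3 + 16*u^2 - 12*u) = u*(u - 2)*(u^3 - 5*u^2 + 6*u) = u*(u - 2)^2*(u^2 - 3*u) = u^2*(u - 2)^2*(u - 3)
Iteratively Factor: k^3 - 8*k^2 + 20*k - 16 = (k - 2)*(k^2 - 6*k + 8) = (k - 4)*(k - 2)*(k - 2)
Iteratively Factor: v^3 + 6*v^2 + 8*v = (v + 2)*(v^2 + 4*v) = v*(v + 2)*(v + 4)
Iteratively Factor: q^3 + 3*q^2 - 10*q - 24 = (q + 4)*(q^2 - q - 6) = (q - 3)*(q + 4)*(q + 2)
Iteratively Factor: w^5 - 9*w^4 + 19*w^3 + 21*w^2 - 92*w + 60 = (w - 5)*(w^4 - 4*w^3 - w^2 + 16*w - 12) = (w - 5)*(w - 2)*(w^3 - 2*w^2 - 5*w + 6) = (w - 5)*(w - 2)*(w - 1)*(w^2 - w - 6) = (w - 5)*(w - 3)*(w - 2)*(w - 1)*(w + 2)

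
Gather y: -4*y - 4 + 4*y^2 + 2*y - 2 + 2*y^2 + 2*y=6*y^2 - 6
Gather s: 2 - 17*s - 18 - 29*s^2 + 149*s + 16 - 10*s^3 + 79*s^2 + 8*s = -10*s^3 + 50*s^2 + 140*s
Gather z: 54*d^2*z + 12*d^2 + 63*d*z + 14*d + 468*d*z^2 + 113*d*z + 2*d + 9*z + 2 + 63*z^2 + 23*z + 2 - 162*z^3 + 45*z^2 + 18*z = 12*d^2 + 16*d - 162*z^3 + z^2*(468*d + 108) + z*(54*d^2 + 176*d + 50) + 4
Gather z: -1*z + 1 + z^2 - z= z^2 - 2*z + 1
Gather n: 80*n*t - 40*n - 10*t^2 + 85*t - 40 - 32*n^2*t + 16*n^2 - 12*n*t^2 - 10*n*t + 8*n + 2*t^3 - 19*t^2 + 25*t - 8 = n^2*(16 - 32*t) + n*(-12*t^2 + 70*t - 32) + 2*t^3 - 29*t^2 + 110*t - 48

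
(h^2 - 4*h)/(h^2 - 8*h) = (h - 4)/(h - 8)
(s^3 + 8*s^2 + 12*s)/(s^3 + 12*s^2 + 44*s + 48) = s/(s + 4)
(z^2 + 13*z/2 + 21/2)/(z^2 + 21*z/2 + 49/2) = (z + 3)/(z + 7)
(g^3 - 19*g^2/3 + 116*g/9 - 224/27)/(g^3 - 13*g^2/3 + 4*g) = (g^2 - 5*g + 56/9)/(g*(g - 3))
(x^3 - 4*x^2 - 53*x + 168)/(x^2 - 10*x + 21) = (x^2 - x - 56)/(x - 7)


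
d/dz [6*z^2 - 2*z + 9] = 12*z - 2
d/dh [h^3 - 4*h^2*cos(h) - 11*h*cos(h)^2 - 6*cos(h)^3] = 4*h^2*sin(h) + 3*h^2 + 11*h*sin(2*h) - 8*h*cos(h) + 18*sin(h)*cos(h)^2 - 11*cos(h)^2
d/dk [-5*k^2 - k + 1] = -10*k - 1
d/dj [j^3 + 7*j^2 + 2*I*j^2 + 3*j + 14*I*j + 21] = 3*j^2 + j*(14 + 4*I) + 3 + 14*I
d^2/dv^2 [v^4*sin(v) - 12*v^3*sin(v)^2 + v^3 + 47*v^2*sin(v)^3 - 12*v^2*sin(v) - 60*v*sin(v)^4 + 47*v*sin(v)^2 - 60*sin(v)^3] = -v^4*sin(v) + 8*v^3*cos(v) - 24*v^3*cos(2*v) - 45*v^2*sin(v)/4 - 72*v^2*sin(2*v) + 423*v^2*sin(3*v)/4 + 93*v*cos(v) + 240*v*cos(2*v)^2 + 10*v*cos(2*v) - 141*v*cos(3*v) - 150*v + 183*sin(v)/2 - 26*sin(2*v) - 317*sin(3*v)/2 + 60*sin(4*v)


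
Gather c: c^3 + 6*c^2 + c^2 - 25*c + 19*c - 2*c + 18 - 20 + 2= c^3 + 7*c^2 - 8*c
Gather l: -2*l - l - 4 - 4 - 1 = -3*l - 9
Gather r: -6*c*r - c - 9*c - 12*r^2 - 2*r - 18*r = -10*c - 12*r^2 + r*(-6*c - 20)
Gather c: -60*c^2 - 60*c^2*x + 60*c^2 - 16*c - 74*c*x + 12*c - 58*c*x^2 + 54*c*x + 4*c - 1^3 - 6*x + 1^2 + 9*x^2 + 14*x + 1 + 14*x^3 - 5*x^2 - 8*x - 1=-60*c^2*x + c*(-58*x^2 - 20*x) + 14*x^3 + 4*x^2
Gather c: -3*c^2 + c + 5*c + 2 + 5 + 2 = -3*c^2 + 6*c + 9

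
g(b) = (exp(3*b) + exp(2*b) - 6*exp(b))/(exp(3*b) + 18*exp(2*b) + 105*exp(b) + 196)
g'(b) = (-3*exp(3*b) - 36*exp(2*b) - 105*exp(b))*(exp(3*b) + exp(2*b) - 6*exp(b))/(exp(3*b) + 18*exp(2*b) + 105*exp(b) + 196)^2 + (3*exp(3*b) + 2*exp(2*b) - 6*exp(b))/(exp(3*b) + 18*exp(2*b) + 105*exp(b) + 196) = (17*exp(3*b) + 103*exp(2*b) + 80*exp(b) - 168)*exp(b)/(exp(5*b) + 29*exp(4*b) + 331*exp(3*b) + 1855*exp(2*b) + 5096*exp(b) + 5488)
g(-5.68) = -0.00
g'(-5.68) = -0.00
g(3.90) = 0.72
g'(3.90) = 0.22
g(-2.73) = -0.00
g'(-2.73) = -0.00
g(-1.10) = -0.01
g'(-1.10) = -0.01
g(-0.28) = -0.01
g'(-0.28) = -0.00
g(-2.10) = -0.00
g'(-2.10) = -0.00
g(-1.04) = -0.01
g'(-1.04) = -0.01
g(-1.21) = -0.01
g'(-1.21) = -0.01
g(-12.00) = 0.00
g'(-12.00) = 0.00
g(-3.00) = 0.00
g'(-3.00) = 0.00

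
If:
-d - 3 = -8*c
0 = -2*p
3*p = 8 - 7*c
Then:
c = 8/7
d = 43/7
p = 0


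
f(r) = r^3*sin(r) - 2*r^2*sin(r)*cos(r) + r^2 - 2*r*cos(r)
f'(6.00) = 129.63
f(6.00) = -16.56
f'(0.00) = -2.00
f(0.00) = 0.00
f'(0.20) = -1.68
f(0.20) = -0.37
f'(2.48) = 10.68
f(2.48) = 25.40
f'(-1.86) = 0.13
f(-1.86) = 6.67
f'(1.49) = 16.60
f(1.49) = 4.92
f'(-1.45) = -3.50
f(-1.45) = 5.98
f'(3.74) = -79.13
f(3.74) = -22.32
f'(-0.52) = -3.95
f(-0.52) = 1.48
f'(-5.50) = -63.32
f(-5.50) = -109.59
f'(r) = r^3*cos(r) + 2*r^2*sin(r)^2 + 3*r^2*sin(r) - 2*r^2*cos(r)^2 - 4*r*sin(r)*cos(r) + 2*r*sin(r) + 2*r - 2*cos(r)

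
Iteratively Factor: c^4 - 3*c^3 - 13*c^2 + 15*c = (c - 1)*(c^3 - 2*c^2 - 15*c) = (c - 1)*(c + 3)*(c^2 - 5*c) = (c - 5)*(c - 1)*(c + 3)*(c)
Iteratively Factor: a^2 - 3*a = (a)*(a - 3)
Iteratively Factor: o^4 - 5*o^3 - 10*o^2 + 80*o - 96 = (o - 2)*(o^3 - 3*o^2 - 16*o + 48) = (o - 3)*(o - 2)*(o^2 - 16) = (o - 3)*(o - 2)*(o + 4)*(o - 4)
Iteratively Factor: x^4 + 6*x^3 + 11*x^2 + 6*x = (x + 3)*(x^3 + 3*x^2 + 2*x) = (x + 2)*(x + 3)*(x^2 + x) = x*(x + 2)*(x + 3)*(x + 1)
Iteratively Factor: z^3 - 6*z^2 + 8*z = (z - 2)*(z^2 - 4*z) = (z - 4)*(z - 2)*(z)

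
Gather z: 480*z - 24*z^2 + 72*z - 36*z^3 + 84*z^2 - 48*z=-36*z^3 + 60*z^2 + 504*z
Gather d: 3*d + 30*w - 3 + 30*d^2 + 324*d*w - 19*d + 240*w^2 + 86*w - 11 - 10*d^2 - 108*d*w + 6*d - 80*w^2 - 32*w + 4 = 20*d^2 + d*(216*w - 10) + 160*w^2 + 84*w - 10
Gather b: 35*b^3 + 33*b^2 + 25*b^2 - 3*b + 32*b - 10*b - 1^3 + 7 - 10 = 35*b^3 + 58*b^2 + 19*b - 4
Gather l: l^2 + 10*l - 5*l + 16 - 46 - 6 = l^2 + 5*l - 36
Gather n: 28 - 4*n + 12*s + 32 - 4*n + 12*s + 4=-8*n + 24*s + 64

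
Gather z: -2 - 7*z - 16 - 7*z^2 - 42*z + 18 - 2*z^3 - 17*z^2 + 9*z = -2*z^3 - 24*z^2 - 40*z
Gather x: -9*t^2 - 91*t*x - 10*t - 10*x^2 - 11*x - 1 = -9*t^2 - 10*t - 10*x^2 + x*(-91*t - 11) - 1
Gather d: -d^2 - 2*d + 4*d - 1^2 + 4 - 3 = -d^2 + 2*d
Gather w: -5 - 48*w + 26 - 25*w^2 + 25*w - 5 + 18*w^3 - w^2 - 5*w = 18*w^3 - 26*w^2 - 28*w + 16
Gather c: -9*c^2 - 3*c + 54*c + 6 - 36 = -9*c^2 + 51*c - 30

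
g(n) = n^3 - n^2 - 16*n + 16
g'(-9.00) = 245.00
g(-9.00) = -650.00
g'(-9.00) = 245.00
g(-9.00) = -650.00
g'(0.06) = -16.11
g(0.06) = 15.04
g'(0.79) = -15.71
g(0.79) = 3.23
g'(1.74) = -10.40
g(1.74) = -9.60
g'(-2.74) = 12.00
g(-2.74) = 31.76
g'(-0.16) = -15.60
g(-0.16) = 18.53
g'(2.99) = 4.84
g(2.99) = -14.05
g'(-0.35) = -14.93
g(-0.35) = 21.43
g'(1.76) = -10.23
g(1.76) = -9.81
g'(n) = 3*n^2 - 2*n - 16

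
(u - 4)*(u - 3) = u^2 - 7*u + 12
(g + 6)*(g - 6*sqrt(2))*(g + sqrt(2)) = g^3 - 5*sqrt(2)*g^2 + 6*g^2 - 30*sqrt(2)*g - 12*g - 72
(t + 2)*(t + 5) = t^2 + 7*t + 10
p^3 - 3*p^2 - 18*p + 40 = (p - 5)*(p - 2)*(p + 4)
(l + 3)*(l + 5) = l^2 + 8*l + 15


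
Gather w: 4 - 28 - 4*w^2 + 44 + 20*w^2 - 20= 16*w^2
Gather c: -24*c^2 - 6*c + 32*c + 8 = -24*c^2 + 26*c + 8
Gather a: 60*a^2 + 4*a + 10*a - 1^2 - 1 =60*a^2 + 14*a - 2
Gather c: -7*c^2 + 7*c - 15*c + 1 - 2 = -7*c^2 - 8*c - 1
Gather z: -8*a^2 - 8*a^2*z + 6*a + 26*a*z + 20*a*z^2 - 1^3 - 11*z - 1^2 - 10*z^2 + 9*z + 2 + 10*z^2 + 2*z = -8*a^2 + 20*a*z^2 + 6*a + z*(-8*a^2 + 26*a)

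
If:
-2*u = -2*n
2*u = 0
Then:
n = 0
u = 0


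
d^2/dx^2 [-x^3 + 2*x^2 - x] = 4 - 6*x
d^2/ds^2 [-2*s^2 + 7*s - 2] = -4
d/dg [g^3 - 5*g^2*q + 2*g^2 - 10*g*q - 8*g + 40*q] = 3*g^2 - 10*g*q + 4*g - 10*q - 8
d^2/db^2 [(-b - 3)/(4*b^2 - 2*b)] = (b*(2*b - 1)*(6*b + 5) - (b + 3)*(4*b - 1)^2)/(b^3*(2*b - 1)^3)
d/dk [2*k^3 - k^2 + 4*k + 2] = 6*k^2 - 2*k + 4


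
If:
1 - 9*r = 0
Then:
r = 1/9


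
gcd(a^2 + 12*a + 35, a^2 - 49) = a + 7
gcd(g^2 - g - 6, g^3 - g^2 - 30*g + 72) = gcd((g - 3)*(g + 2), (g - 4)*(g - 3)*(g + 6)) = g - 3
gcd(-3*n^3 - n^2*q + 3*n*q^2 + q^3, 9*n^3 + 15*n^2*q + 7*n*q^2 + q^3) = 3*n^2 + 4*n*q + q^2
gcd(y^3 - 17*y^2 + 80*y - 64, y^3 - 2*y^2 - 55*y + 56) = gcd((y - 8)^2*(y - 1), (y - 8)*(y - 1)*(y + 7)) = y^2 - 9*y + 8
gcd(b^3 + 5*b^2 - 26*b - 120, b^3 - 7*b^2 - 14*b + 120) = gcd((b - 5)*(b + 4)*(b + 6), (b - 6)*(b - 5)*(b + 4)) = b^2 - b - 20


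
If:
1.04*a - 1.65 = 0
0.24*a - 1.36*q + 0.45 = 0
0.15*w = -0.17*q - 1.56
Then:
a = 1.59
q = 0.61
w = -11.09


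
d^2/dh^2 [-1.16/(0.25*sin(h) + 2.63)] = (0.0725*sin(h)^2 - 0.7627*sin(h) - 0.145)/(0.25*sin(h) + 2.63)^3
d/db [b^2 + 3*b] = 2*b + 3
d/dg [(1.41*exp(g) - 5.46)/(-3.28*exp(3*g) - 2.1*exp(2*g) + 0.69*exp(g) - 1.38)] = (9.2496*exp(3*g) - 50.7654*exp(2*g) - 22.932*exp(g) + 1.8216)*exp(g)/(10.7584*exp(6*g) + 13.776*exp(5*g) - 0.1164*exp(4*g) + 6.1548*exp(3*g) + 6.2721*exp(2*g) - 1.9044*exp(g) + 1.9044)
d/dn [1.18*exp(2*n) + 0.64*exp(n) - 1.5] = (2.36*exp(n) + 0.64)*exp(n)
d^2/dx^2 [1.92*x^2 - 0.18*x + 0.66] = 3.84000000000000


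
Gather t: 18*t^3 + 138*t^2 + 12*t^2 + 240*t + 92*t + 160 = 18*t^3 + 150*t^2 + 332*t + 160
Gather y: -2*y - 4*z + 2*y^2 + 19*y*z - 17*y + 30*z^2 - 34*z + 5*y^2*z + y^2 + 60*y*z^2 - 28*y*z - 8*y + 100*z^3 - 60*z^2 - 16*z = y^2*(5*z + 3) + y*(60*z^2 - 9*z - 27) + 100*z^3 - 30*z^2 - 54*z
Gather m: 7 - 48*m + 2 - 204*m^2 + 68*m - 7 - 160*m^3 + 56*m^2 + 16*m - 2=-160*m^3 - 148*m^2 + 36*m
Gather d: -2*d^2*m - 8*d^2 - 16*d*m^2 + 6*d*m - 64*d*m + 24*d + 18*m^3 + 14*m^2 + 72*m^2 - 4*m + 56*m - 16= d^2*(-2*m - 8) + d*(-16*m^2 - 58*m + 24) + 18*m^3 + 86*m^2 + 52*m - 16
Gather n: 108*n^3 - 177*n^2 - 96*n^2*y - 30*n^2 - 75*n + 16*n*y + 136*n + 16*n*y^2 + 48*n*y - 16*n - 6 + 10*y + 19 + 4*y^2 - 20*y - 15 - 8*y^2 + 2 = 108*n^3 + n^2*(-96*y - 207) + n*(16*y^2 + 64*y + 45) - 4*y^2 - 10*y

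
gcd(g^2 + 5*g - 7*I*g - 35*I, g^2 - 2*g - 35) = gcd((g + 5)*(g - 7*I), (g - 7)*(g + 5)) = g + 5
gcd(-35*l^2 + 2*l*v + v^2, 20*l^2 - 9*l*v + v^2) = -5*l + v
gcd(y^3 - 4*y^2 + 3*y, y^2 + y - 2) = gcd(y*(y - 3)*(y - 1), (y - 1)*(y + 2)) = y - 1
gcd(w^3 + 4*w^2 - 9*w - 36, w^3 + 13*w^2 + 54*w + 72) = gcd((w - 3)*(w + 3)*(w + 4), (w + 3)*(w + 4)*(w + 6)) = w^2 + 7*w + 12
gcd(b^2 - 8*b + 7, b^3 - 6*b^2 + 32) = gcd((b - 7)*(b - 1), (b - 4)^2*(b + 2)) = 1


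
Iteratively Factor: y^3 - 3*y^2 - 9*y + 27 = (y + 3)*(y^2 - 6*y + 9) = (y - 3)*(y + 3)*(y - 3)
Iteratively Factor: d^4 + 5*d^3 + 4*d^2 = (d + 4)*(d^3 + d^2) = d*(d + 4)*(d^2 + d) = d^2*(d + 4)*(d + 1)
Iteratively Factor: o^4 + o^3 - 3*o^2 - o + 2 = (o + 2)*(o^3 - o^2 - o + 1) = (o - 1)*(o + 2)*(o^2 - 1) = (o - 1)^2*(o + 2)*(o + 1)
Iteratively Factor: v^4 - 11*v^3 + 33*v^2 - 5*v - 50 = (v - 5)*(v^3 - 6*v^2 + 3*v + 10) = (v - 5)*(v + 1)*(v^2 - 7*v + 10) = (v - 5)*(v - 2)*(v + 1)*(v - 5)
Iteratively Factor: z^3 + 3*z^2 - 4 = (z - 1)*(z^2 + 4*z + 4) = (z - 1)*(z + 2)*(z + 2)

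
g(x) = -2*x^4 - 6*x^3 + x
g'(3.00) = -377.00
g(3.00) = -321.00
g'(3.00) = -377.00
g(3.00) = -321.00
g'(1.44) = -60.21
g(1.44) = -25.08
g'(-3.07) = 62.83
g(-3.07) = -7.12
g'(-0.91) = -7.88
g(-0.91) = 2.24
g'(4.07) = -836.52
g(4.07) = -949.24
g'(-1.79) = -10.79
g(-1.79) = 12.09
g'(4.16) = -886.43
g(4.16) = -1026.76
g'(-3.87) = 195.10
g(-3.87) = -104.72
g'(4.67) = -1206.34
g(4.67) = -1557.67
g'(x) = -8*x^3 - 18*x^2 + 1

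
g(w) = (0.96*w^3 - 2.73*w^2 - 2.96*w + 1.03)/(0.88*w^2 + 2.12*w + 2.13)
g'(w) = (-1.76*w - 2.12)*(0.96*w^3 - 2.73*w^2 - 2.96*w + 1.03)/(0.88*w^2 + 2.12*w + 2.13)^2 + (2.88*w^2 - 5.46*w - 2.96)/(0.88*w^2 + 2.12*w + 2.13) = (0.8448*w^4 + 4.0704*w^3 + 2.9516*w^2 - 13.4426*w - 8.4884)/(0.7744*w^4 + 3.7312*w^3 + 8.2432*w^2 + 9.0312*w + 4.5369)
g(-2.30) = -9.58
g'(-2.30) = 3.34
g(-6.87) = -14.39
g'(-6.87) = 0.93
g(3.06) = -0.36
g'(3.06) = 0.59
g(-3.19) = -11.21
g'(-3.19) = 1.06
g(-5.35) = -13.04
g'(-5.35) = 0.85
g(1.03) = -0.74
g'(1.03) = -0.50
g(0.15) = 0.21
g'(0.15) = -1.71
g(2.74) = -0.54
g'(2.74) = 0.51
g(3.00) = -0.40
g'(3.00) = 0.58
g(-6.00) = -13.60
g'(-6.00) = 0.89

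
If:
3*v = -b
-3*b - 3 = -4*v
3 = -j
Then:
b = -9/13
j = -3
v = 3/13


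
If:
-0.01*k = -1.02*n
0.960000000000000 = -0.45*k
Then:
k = -2.13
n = -0.02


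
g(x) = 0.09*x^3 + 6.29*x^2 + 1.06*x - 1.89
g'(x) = 0.27*x^2 + 12.58*x + 1.06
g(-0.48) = -0.96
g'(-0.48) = -4.92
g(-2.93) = 46.74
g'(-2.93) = -33.48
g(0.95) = 4.87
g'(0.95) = 13.25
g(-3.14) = 54.01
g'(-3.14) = -35.78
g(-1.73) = 14.64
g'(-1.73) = -19.90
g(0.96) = 5.00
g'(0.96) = 13.39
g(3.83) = 99.49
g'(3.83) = 53.20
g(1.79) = 20.68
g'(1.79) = 24.44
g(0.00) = -1.89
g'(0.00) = 1.06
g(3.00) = 60.33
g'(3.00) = 41.23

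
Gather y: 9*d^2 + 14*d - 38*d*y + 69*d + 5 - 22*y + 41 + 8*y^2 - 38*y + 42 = 9*d^2 + 83*d + 8*y^2 + y*(-38*d - 60) + 88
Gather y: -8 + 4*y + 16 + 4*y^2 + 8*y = 4*y^2 + 12*y + 8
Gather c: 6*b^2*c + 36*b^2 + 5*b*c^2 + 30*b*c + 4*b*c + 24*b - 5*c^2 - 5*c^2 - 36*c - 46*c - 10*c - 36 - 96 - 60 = 36*b^2 + 24*b + c^2*(5*b - 10) + c*(6*b^2 + 34*b - 92) - 192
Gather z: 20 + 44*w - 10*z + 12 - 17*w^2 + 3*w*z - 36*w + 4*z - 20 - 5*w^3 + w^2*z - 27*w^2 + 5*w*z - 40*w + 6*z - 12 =-5*w^3 - 44*w^2 - 32*w + z*(w^2 + 8*w)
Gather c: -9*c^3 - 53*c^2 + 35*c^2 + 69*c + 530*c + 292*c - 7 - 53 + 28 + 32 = -9*c^3 - 18*c^2 + 891*c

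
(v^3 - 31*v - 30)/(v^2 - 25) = (v^2 - 5*v - 6)/(v - 5)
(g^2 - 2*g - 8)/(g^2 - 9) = (g^2 - 2*g - 8)/(g^2 - 9)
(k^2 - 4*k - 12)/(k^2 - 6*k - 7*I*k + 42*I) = (k + 2)/(k - 7*I)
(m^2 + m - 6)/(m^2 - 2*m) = (m + 3)/m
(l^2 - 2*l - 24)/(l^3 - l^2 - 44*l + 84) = (l + 4)/(l^2 + 5*l - 14)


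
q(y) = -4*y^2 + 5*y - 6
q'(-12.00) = 101.00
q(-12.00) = -642.00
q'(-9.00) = 77.00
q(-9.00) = -375.00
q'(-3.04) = 29.32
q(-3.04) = -58.17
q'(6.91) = -50.28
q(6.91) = -162.44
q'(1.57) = -7.56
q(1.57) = -8.01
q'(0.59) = 0.28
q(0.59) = -4.44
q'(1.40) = -6.20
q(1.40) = -6.84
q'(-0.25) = 7.00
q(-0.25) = -7.50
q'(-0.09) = 5.72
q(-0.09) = -6.48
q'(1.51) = -7.08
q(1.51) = -7.57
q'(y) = 5 - 8*y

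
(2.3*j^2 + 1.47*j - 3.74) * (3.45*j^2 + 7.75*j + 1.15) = 7.935*j^4 + 22.8965*j^3 + 1.1345*j^2 - 27.2945*j - 4.301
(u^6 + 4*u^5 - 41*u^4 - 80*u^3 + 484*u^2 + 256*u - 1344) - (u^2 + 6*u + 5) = u^6 + 4*u^5 - 41*u^4 - 80*u^3 + 483*u^2 + 250*u - 1349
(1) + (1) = 2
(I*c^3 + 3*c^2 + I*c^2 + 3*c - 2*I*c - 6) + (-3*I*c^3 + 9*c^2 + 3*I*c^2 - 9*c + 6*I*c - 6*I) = -2*I*c^3 + 12*c^2 + 4*I*c^2 - 6*c + 4*I*c - 6 - 6*I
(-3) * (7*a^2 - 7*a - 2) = -21*a^2 + 21*a + 6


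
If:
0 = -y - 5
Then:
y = -5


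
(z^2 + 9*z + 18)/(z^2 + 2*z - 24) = (z + 3)/(z - 4)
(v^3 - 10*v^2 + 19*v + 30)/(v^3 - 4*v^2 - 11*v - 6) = (v - 5)/(v + 1)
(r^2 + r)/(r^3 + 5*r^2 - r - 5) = r/(r^2 + 4*r - 5)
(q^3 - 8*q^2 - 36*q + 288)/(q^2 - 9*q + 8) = (q^2 - 36)/(q - 1)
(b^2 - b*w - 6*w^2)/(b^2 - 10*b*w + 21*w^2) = (-b - 2*w)/(-b + 7*w)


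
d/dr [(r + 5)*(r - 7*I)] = 2*r + 5 - 7*I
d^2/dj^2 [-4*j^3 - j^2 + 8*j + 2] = -24*j - 2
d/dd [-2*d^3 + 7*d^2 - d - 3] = -6*d^2 + 14*d - 1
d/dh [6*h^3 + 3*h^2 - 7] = 6*h*(3*h + 1)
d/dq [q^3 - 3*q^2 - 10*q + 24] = 3*q^2 - 6*q - 10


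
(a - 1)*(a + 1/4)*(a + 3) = a^3 + 9*a^2/4 - 5*a/2 - 3/4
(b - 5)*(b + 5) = b^2 - 25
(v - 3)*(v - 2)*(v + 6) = v^3 + v^2 - 24*v + 36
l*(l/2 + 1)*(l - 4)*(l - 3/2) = l^4/2 - 7*l^3/4 - 5*l^2/2 + 6*l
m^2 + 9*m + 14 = (m + 2)*(m + 7)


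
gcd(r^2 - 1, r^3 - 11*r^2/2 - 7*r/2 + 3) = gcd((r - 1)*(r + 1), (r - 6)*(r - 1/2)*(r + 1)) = r + 1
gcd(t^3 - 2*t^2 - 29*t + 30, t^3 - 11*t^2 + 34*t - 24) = t^2 - 7*t + 6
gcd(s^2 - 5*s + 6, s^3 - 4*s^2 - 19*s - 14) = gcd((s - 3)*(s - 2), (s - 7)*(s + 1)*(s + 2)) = 1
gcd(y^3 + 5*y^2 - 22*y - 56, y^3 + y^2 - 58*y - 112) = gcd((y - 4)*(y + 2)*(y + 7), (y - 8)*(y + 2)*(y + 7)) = y^2 + 9*y + 14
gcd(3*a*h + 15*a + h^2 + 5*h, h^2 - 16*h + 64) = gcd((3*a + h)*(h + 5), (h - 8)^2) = 1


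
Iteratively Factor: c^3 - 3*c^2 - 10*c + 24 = (c - 4)*(c^2 + c - 6) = (c - 4)*(c + 3)*(c - 2)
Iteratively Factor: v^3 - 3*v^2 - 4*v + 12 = (v - 3)*(v^2 - 4) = (v - 3)*(v + 2)*(v - 2)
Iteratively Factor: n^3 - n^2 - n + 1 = (n - 1)*(n^2 - 1) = (n - 1)*(n + 1)*(n - 1)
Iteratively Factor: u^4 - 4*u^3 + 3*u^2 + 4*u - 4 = (u + 1)*(u^3 - 5*u^2 + 8*u - 4) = (u - 2)*(u + 1)*(u^2 - 3*u + 2) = (u - 2)*(u - 1)*(u + 1)*(u - 2)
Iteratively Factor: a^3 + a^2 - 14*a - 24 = (a + 2)*(a^2 - a - 12) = (a - 4)*(a + 2)*(a + 3)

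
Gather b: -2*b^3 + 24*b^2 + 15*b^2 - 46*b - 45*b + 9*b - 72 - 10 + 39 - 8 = -2*b^3 + 39*b^2 - 82*b - 51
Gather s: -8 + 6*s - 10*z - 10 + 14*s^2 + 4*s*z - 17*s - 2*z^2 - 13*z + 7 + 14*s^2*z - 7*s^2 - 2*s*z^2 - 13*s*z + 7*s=s^2*(14*z + 7) + s*(-2*z^2 - 9*z - 4) - 2*z^2 - 23*z - 11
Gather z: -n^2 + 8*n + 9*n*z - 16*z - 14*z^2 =-n^2 + 8*n - 14*z^2 + z*(9*n - 16)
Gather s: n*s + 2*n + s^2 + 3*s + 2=2*n + s^2 + s*(n + 3) + 2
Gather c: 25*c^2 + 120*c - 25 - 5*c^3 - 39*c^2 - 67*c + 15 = -5*c^3 - 14*c^2 + 53*c - 10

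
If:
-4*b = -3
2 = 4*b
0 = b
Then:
No Solution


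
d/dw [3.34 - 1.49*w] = -1.49000000000000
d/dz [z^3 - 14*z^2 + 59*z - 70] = 3*z^2 - 28*z + 59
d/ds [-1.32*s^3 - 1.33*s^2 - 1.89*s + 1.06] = -3.96*s^2 - 2.66*s - 1.89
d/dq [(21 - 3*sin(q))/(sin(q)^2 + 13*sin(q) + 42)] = 3*(sin(q)^2 - 14*sin(q) - 133)*cos(q)/(sin(q)^2 + 13*sin(q) + 42)^2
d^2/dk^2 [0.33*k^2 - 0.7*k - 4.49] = 0.660000000000000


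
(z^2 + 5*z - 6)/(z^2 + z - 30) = (z - 1)/(z - 5)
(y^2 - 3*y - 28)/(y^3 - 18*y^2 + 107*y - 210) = (y + 4)/(y^2 - 11*y + 30)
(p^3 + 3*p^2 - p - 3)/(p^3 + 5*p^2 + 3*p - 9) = (p + 1)/(p + 3)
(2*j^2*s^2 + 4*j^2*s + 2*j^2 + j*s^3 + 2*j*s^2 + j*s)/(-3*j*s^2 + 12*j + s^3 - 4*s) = j*(2*j*s^2 + 4*j*s + 2*j + s^3 + 2*s^2 + s)/(-3*j*s^2 + 12*j + s^3 - 4*s)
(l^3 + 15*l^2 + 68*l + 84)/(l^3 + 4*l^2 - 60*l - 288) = (l^2 + 9*l + 14)/(l^2 - 2*l - 48)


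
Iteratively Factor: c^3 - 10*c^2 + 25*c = (c - 5)*(c^2 - 5*c) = (c - 5)^2*(c)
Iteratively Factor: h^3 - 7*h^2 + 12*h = (h)*(h^2 - 7*h + 12) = h*(h - 4)*(h - 3)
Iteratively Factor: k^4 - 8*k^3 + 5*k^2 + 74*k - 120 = (k - 4)*(k^3 - 4*k^2 - 11*k + 30) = (k - 4)*(k + 3)*(k^2 - 7*k + 10) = (k - 5)*(k - 4)*(k + 3)*(k - 2)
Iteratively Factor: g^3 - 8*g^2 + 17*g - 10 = (g - 1)*(g^2 - 7*g + 10) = (g - 2)*(g - 1)*(g - 5)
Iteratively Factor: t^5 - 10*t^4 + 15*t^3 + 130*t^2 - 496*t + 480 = (t + 4)*(t^4 - 14*t^3 + 71*t^2 - 154*t + 120) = (t - 5)*(t + 4)*(t^3 - 9*t^2 + 26*t - 24) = (t - 5)*(t - 2)*(t + 4)*(t^2 - 7*t + 12) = (t - 5)*(t - 4)*(t - 2)*(t + 4)*(t - 3)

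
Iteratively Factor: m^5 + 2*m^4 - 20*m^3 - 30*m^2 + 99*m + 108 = (m - 3)*(m^4 + 5*m^3 - 5*m^2 - 45*m - 36) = (m - 3)*(m + 3)*(m^3 + 2*m^2 - 11*m - 12) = (m - 3)*(m + 1)*(m + 3)*(m^2 + m - 12) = (m - 3)*(m + 1)*(m + 3)*(m + 4)*(m - 3)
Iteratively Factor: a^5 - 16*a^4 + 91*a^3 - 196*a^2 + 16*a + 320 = (a - 4)*(a^4 - 12*a^3 + 43*a^2 - 24*a - 80) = (a - 5)*(a - 4)*(a^3 - 7*a^2 + 8*a + 16) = (a - 5)*(a - 4)^2*(a^2 - 3*a - 4) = (a - 5)*(a - 4)^3*(a + 1)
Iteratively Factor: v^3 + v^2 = (v)*(v^2 + v) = v^2*(v + 1)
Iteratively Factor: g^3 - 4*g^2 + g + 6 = (g - 3)*(g^2 - g - 2) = (g - 3)*(g - 2)*(g + 1)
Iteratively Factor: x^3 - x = (x - 1)*(x^2 + x) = x*(x - 1)*(x + 1)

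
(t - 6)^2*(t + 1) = t^3 - 11*t^2 + 24*t + 36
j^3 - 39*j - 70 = (j - 7)*(j + 2)*(j + 5)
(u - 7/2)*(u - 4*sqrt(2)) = u^2 - 4*sqrt(2)*u - 7*u/2 + 14*sqrt(2)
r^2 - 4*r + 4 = (r - 2)^2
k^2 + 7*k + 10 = (k + 2)*(k + 5)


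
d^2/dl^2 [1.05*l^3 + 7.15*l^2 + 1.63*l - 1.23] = 6.3*l + 14.3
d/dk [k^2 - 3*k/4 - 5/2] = 2*k - 3/4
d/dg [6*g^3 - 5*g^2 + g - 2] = 18*g^2 - 10*g + 1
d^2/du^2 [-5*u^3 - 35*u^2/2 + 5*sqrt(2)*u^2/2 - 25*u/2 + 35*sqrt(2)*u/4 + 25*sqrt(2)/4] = -30*u - 35 + 5*sqrt(2)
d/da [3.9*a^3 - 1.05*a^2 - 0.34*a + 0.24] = 11.7*a^2 - 2.1*a - 0.34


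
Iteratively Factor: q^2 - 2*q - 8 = (q + 2)*(q - 4)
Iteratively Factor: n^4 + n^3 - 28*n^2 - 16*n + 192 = (n + 4)*(n^3 - 3*n^2 - 16*n + 48) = (n + 4)^2*(n^2 - 7*n + 12) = (n - 4)*(n + 4)^2*(n - 3)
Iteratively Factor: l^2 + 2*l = (l)*(l + 2)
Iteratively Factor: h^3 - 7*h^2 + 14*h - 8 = (h - 1)*(h^2 - 6*h + 8) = (h - 4)*(h - 1)*(h - 2)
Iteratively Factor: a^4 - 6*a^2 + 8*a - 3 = (a + 3)*(a^3 - 3*a^2 + 3*a - 1) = (a - 1)*(a + 3)*(a^2 - 2*a + 1) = (a - 1)^2*(a + 3)*(a - 1)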